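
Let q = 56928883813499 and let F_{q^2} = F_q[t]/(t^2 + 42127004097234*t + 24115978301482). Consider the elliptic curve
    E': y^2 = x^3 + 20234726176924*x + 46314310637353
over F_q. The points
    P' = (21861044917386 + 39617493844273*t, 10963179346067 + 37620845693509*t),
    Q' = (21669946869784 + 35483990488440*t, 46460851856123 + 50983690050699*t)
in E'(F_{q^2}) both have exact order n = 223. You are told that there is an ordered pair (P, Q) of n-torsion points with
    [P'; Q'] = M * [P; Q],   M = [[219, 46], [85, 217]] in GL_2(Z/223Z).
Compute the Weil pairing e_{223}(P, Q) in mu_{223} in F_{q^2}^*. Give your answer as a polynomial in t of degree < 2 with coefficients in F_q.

e_{223}(aP+bQ,cP+dQ) = e_{223}(P,Q)^(ad-bc); with (a,b,c,d)=(219,46,85,217) this gives the det-223 law.
Inverting 128 mod 223: 169. Thus e_{223}(P,Q) = e(P',Q')^{169}.
Run Miller on y^2=x^3+20234726176924*x+46314310637353 over F_{56928883813499}: ladder 11011111 (8 bits); e = f_P(D_Q)/f_Q(D_P).
e_{223}(P',Q') = 50787586733506 + 24963267337670*t.
Finally e_{223}(P,Q) = 48219599399545 + 8485495153876*t.

48219599399545 + 8485495153876*t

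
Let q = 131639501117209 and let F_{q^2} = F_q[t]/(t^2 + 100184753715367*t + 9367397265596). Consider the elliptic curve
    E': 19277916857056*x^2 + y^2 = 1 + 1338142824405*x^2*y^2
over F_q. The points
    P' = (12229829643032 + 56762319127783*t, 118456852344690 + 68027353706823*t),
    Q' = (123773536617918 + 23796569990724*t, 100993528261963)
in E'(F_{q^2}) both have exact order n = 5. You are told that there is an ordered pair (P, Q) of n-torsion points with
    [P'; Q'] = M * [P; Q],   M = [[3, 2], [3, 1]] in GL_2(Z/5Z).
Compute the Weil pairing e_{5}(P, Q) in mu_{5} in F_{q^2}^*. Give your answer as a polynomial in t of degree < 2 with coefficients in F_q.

36445573425844 + 56745280720491*t

Since e_{5}(P,P)=e_{5}(Q,Q)=1 and e_{5}(Q,P)=e_{5}(P,Q)^{-1}, expanding e_{5}(3*P + 2*Q,3*P + 1*Q) leaves e(P,Q)^det(M).
3*1 - 2*3 = -3; reduced mod 5: det = 2, inverse 3.
Map (x,y)_Ed via u=(1+y)/(1-y), v=(1+y)/((1-y)x) to Montgomery A=116124750867074,B=119504840118574; then to (a',b')=(100012605178012,61938086113251).
Miller loop for e_{5} over F_{131639501117209^2}: bits of 5 = 101; 2 double steps + 1 add steps, l/v at each.
Miller gives e_{5}(P',Q') = 77348865491531 + 14945703492050*t in F_{131639501117209^2}.
Finally e_{5}(P,Q) = 36445573425844 + 56745280720491*t.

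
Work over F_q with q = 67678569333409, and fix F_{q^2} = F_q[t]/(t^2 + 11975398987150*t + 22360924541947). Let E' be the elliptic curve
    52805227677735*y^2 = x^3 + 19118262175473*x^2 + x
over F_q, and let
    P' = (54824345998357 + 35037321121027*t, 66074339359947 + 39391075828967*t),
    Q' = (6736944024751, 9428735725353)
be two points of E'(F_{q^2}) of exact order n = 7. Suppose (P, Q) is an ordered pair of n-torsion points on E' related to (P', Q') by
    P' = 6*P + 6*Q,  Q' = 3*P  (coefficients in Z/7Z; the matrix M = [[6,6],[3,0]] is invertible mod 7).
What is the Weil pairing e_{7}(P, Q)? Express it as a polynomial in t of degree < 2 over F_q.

Alternating bilinearity on E[7] (values in mu_{7} in F_{67678569333409^2}) gives e(P',Q') = e(P,Q)^det(M).
6*0 - 6*3 = -18; reduced mod 7: det = 3, inverse 5.
Set x_W=8186501801217*u+52649079478828, y_W=8186501801217*v; then E': y_W^2=x_W^3+20018418271701*x_W+64280916979215.
Miller loop for e_{7} over F_{67678569333409^2}: bits of 7 = 111; 2 double steps + 2 add steps, l/v at each.
e_{7}(P',Q') = 19997793218399 + 39041526048098*t.
Finally e_{7}(P,Q) = 52441591618346 + 7719714010408*t.

52441591618346 + 7719714010408*t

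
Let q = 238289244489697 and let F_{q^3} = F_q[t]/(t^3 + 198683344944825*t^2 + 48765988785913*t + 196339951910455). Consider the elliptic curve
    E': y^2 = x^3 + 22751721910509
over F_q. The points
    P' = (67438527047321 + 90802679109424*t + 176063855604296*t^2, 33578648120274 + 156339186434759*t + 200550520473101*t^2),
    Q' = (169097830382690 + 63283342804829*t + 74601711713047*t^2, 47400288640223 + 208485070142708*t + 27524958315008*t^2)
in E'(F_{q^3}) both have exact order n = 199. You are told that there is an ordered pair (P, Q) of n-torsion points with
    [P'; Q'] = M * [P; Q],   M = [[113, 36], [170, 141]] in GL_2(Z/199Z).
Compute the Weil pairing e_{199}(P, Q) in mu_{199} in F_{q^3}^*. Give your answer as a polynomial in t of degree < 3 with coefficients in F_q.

26086328590763 + 189461284672439*t + 113875274010180*t^2

Since e_{199}(P,P)=e_{199}(Q,Q)=1 and e_{199}(Q,P)=e_{199}(P,Q)^{-1}, expanding e_{199}(113*P + 36*Q,170*P + 141*Q) leaves e(P,Q)^det(M).
113*141 - 36*170 = 9813; reduced mod 199: det = 62, inverse 61.
n = 199 = (11000111)_2 (8 bits, wt 5); accumulate f_{199,P'}(Q'+S)/f_{199,P'}(S) along the 7-step ladder.
So e_{199}(P',Q') = 226418124297592 + 216021117582787*t + 125549600930556*t^2.
Raise to 61: e(P,Q) = 26086328590763 + 189461284672439*t + 113875274010180*t^2 in mu_{199}.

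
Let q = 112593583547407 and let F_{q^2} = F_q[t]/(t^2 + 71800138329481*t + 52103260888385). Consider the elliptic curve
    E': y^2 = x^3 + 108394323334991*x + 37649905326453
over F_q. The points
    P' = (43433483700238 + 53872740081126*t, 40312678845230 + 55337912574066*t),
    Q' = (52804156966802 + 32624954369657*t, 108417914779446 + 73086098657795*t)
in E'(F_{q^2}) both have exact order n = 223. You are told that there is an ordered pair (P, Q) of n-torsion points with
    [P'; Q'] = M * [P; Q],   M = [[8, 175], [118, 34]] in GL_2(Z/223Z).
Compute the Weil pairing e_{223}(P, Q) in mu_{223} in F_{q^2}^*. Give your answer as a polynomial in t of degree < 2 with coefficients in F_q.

101414556722205 + 57520823616379*t

Under M = [[8,175],[118,34]] in GL_2(Z/223), e_{223}(P',Q') = e_{223}(P,Q)^(8*34-175*118 mod 223).
8*34 - 175*118 = -20378; reduced mod 223: det = 138, inverse 202.
Miller loop for e_{223} over F_{112593583547407^2}: bits of 223 = 11011111; 7 double steps + 6 add steps, l/v at each.
e_{223}(P',Q') = 2778723101253 + 105733441651132*t.
Thus e_{223}(P,Q) = 101414556722205 + 57520823616379*t.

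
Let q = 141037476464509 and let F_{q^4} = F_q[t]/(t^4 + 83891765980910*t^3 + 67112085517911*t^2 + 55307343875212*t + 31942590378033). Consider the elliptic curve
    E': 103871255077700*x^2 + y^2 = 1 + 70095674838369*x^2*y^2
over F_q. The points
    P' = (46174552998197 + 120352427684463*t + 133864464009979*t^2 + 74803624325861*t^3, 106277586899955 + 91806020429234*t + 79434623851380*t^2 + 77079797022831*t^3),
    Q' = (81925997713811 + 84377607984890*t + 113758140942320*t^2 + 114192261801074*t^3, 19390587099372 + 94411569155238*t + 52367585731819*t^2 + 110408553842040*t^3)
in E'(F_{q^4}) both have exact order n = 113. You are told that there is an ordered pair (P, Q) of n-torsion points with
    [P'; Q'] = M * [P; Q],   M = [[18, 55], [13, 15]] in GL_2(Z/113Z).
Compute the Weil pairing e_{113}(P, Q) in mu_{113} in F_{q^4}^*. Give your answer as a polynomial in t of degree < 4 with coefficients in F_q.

The 113-Weil pairing on E[113] over F_{141037476464509} is alternating-bilinear: e_{113}(P',Q') = e_{113}(P,Q)^det(M).
Inverting 7 mod 113: 97. Thus e_{113}(P,Q) = e(P',Q')^{97}.
Map (x,y)_Ed via u=(1+y)/(1-y), v=(1+y)/((1-y)x) to Montgomery A=114939241061819,B=41427556740531; then to (a',b')=(82482745309769,123525427782881).
Miller loop for e_{113} over F_{141037476464509^4}: bits of 113 = 1110001; 6 double steps + 3 add steps, l/v at each.
Miller gives e_{113}(P',Q') = 44580818273606 + 69407254748345*t + 121100691607870*t^2 + 42306563609693*t^3 in F_{141037476464509^4}.
Thus e_{113}(P,Q) = 61396158344857 + 11280388789750*t + 4302141122125*t^2 + 88496050065842*t^3.

61396158344857 + 11280388789750*t + 4302141122125*t^2 + 88496050065842*t^3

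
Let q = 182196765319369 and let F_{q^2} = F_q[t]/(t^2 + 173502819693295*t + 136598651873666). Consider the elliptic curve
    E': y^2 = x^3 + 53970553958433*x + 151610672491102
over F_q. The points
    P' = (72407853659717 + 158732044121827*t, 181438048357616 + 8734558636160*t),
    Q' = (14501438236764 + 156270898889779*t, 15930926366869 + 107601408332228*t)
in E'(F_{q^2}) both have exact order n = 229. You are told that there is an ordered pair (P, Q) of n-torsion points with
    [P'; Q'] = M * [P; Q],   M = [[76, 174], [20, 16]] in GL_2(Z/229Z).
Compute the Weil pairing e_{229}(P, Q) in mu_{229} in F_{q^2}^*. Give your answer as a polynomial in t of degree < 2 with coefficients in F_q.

45657789247551 + 110040201627507*t

Since e_{229}(P,P)=e_{229}(Q,Q)=1 and e_{229}(Q,P)=e_{229}(P,Q)^{-1}, expanding e_{229}(76*P + 174*Q,20*P + 16*Q) leaves e(P,Q)^det(M).
det M = 76*16 - 174*20 = -2264 = 26 (mod 229); 26^{-1} = 185 (mod 229).
Double-and-add over 11100101: 8-1 doublings, 5-1 additions; each step l_{T,T}/v_{2T} or l_{T,P'}/v at Q'+S for random S.
Result: e(P',Q') = 10749966674699 + 86175633630006*t.
Raise to 185: e(P,Q) = 45657789247551 + 110040201627507*t in mu_{229}.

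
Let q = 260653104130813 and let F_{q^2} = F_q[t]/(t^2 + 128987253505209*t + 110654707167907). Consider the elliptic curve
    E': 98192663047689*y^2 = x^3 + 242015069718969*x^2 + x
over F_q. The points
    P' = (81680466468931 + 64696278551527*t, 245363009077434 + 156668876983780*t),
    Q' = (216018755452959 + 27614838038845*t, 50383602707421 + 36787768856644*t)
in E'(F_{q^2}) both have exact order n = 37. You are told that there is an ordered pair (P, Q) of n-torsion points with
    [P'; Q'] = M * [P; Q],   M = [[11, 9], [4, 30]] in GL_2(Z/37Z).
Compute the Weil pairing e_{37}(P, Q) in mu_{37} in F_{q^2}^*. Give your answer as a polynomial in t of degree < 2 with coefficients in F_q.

The 37-Weil pairing on E[37] over F_{260653104130813} is alternating-bilinear: e_{37}(P',Q') = e_{37}(P,Q)^det(M).
So e_{37}(P,Q) = e_{37}(P',Q')^{18}, since 35*18 = 1 mod 37.
Set x_W=101928875696258*u+241102156138752, y_W=101928875696258*v; then E': y_W^2=x_W^3+143123321519837*x_W+214088307456960.
Double-and-add over 100101: 6-1 doublings, 3-1 additions; each step l_{T,T}/v_{2T} or l_{T,P'}/v at Q'+S for random S.
So e_{37}(P',Q') = 154486624916574 + 243200438248863*t.
Raise to 18: e(P,Q) = 198048033152001 + 55770866104017*t in mu_{37}.

198048033152001 + 55770866104017*t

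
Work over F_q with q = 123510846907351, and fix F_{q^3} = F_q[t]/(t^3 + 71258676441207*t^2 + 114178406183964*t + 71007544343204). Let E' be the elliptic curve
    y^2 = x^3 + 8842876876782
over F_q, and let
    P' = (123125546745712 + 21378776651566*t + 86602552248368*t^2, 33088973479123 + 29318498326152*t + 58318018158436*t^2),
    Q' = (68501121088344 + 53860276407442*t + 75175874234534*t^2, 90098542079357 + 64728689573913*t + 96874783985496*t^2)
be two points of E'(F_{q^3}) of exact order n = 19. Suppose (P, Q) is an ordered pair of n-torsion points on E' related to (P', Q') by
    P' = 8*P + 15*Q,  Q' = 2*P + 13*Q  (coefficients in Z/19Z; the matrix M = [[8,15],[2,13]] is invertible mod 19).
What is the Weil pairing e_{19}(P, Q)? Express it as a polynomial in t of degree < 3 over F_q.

44105553191198 + 22578681794300*t + 27474249193857*t^2

The 19-Weil pairing on E[19] over F_{123510846907351} is alternating-bilinear: e_{19}(P',Q') = e_{19}(P,Q)^det(M).
det M = 8*13 - 15*2 = 74 = 17 (mod 19); 17^{-1} = 9 (mod 19).
5-bit Miller (10011) on E'/F_{123510846907351} with a'=0, b'=8842876876782: accumulate tangent/chord ratios at Q'+S and P'+S'.
The quotient is 15059302497513 + 33832183084204*t + 339386004667*t^2.
e_{19}(P,Q) = (15059302497513 + 33832183084204*t + 339386004667*t^2)^{9} = 44105553191198 + 22578681794300*t + 27474249193857*t^2.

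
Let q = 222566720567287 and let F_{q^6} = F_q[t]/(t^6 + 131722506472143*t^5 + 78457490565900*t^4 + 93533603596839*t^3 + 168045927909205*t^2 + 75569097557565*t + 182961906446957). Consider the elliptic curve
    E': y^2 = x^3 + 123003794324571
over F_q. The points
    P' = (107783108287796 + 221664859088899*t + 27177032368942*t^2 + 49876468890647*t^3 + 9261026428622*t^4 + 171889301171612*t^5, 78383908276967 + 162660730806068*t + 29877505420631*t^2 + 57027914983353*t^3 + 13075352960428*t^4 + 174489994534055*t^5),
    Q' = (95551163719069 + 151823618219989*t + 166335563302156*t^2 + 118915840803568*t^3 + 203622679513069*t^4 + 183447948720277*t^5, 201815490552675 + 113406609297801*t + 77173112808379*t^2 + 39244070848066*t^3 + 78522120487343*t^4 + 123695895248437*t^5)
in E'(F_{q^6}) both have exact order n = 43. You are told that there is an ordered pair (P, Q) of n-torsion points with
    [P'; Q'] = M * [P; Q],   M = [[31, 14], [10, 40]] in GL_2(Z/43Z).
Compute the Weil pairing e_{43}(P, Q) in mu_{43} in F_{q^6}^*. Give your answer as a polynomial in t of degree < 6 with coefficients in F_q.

40960237892811 + 70307883697606*t + 87898400994032*t^2 + 207387473134319*t^3 + 162128548389447*t^4 + 16755878286664*t^5

Alternating bilinearity on E[43] (values in mu_{43} in F_{222566720567287^6}) gives e(P',Q') = e(P,Q)^det(M).
31*40 - 14*10 = 1100; reduced mod 43: det = 25, inverse 31.
Double-and-add over 101011: 6-1 doublings, 4-1 additions; each step l_{T,T}/v_{2T} or l_{T,P'}/v at Q'+S for random S.
Miller gives e_{43}(P',Q') = 201267572754334 + 16691269109189*t + 111951773163779*t^2 + 168979827970926*t^3 + 144899967828181*t^4 + 192892981347933*t^5 in F_{222566720567287^6}.
e_{43}(P,Q) = (201267572754334 + 16691269109189*t + 111951773163779*t^2 + 168979827970926*t^3 + 144899967828181*t^4 + 192892981347933*t^5)^{31} = 40960237892811 + 70307883697606*t + 87898400994032*t^2 + 207387473134319*t^3 + 162128548389447*t^4 + 16755878286664*t^5.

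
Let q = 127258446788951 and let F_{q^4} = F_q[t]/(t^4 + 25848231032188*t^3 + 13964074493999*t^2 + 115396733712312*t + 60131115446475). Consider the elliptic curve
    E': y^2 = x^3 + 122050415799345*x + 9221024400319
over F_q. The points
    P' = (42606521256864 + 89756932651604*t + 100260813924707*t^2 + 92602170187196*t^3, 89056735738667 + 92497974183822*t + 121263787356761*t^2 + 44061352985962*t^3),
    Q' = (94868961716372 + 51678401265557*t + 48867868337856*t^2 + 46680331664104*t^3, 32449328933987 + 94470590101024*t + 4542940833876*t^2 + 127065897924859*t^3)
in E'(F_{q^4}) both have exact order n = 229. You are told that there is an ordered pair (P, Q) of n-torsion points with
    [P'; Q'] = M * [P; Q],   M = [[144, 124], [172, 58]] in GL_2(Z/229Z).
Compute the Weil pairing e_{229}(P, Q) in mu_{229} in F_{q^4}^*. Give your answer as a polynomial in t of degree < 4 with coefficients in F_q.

The 229-Weil pairing on E[229] over F_{127258446788951} is alternating-bilinear: e_{229}(P',Q') = e_{229}(P,Q)^det(M).
Inverting 77 mod 229: 116. Thus e_{229}(P,Q) = e(P',Q')^{116}.
n = 229 = (11100101)_2 (8 bits, wt 5); accumulate f_{229,P'}(Q'+S)/f_{229,P'}(S) along the 7-step ladder.
Miller gives e_{229}(P',Q') = 78505040214180 + 104216618681027*t + 13081611335364*t^2 + 106540136856451*t^3 in F_{127258446788951^4}.
e_{229}(P,Q) = (78505040214180 + 104216618681027*t + 13081611335364*t^2 + 106540136856451*t^3)^{116} = 45990865048893 + 38616546561529*t + 91653794071581*t^2 + 99557454375376*t^3.

45990865048893 + 38616546561529*t + 91653794071581*t^2 + 99557454375376*t^3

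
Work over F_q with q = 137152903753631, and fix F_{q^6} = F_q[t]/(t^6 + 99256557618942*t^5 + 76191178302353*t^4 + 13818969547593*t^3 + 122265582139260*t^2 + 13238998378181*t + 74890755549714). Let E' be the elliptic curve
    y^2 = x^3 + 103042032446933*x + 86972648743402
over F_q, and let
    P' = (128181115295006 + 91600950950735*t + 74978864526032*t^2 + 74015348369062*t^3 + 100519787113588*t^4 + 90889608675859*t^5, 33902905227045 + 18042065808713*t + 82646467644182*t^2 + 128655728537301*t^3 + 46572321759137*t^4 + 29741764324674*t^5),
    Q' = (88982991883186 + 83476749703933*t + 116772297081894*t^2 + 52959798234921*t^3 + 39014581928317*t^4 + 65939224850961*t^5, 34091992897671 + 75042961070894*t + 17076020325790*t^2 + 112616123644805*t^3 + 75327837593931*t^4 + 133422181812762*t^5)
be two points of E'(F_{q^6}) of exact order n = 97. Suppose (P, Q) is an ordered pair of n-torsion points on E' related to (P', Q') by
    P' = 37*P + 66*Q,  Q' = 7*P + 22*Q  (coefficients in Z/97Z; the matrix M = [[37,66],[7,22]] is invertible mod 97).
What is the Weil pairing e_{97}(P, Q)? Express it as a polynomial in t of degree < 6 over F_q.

76045974325741 + 27591290847358*t + 16835446726649*t^2 + 103874815998687*t^3 + 33826074315846*t^4 + 47341608274552*t^5

Under M = [[37,66],[7,22]] in GL_2(Z/97), e_{97}(P',Q') = e_{97}(P,Q)^(37*22-66*7 mod 97).
Inverting 61 mod 97: 35. Thus e_{97}(P,Q) = e(P',Q')^{35}.
Run Miller on y^2=x^3+103042032446933*x+86972648743402 over F_{137152903753631}: ladder 1100001 (7 bits); e = f_P(D_Q)/f_Q(D_P).
Result: e(P',Q') = 96817932699131 + 86230481408427*t + 95498349390420*t^2 + 44669119751790*t^3 + 29552162965864*t^4 + 123262632041291*t^5.
(96817932699131 + 86230481408427*t + 95498349390420*t^2 + 44669119751790*t^3 + 29552162965864*t^4 + 123262632041291*t^5)^{35} mod (137152903753631,f) = 76045974325741 + 27591290847358*t + 16835446726649*t^2 + 103874815998687*t^3 + 33826074315846*t^4 + 47341608274552*t^5.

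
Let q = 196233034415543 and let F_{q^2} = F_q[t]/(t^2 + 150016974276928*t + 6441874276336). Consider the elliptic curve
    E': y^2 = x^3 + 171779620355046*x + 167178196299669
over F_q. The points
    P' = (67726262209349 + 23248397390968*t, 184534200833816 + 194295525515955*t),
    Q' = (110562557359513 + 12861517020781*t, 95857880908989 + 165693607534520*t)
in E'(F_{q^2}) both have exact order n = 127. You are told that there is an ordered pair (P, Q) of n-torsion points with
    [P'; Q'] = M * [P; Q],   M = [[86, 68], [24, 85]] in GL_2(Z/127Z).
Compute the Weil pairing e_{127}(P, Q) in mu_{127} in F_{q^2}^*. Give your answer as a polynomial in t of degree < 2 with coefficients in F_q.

47789474651206 + 39301155624729*t

The 127-Weil pairing on E[127] over F_{196233034415543} is alternating-bilinear: e_{127}(P',Q') = e_{127}(P,Q)^det(M).
det M = 86*85 - 68*24 = 5678 = 90 (mod 127); 90^{-1} = 24 (mod 127).
Run Miller on y^2=x^3+171779620355046*x+167178196299669 over F_{196233034415543}: ladder 1111111 (7 bits); e = f_P(D_Q)/f_Q(D_P).
Miller gives e_{127}(P',Q') = 32611391576077 + 152402054061983*t in F_{196233034415543^2}.
Hence e(P,Q) = 47789474651206 + 39301155624729*t in F_{196233034415543^2}^*.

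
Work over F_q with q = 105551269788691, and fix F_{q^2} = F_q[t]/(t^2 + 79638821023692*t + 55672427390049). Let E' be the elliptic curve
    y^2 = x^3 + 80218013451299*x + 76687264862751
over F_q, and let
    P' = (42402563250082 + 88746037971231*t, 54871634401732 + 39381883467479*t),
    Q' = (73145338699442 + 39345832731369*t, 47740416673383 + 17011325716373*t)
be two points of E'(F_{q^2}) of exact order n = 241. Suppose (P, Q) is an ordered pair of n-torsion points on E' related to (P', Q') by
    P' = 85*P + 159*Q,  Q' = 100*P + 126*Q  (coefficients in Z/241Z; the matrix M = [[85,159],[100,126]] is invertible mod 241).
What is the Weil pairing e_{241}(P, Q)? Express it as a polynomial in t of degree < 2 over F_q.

44483026969338 + 92769046189295*t

e_{241} is bilinear + alternating on E[241], so e_{241}(85*P + 159*Q, 100*P + 126*Q) = e_{241}(P,Q)^(85*126-159*100).
Hence e(P,Q) = e(P',Q')^{170} where 170 = 112^{-1} mod 241.
n = 241 = (11110001)_2 (8 bits, wt 5); accumulate f_{241,P'}(Q'+S)/f_{241,P'}(S) along the 7-step ladder.
Miller gives e_{241}(P',Q') = 57915211735333 + 58854335422649*t in F_{105551269788691^2}.
(57915211735333 + 58854335422649*t)^{170} mod (105551269788691,f) = 44483026969338 + 92769046189295*t.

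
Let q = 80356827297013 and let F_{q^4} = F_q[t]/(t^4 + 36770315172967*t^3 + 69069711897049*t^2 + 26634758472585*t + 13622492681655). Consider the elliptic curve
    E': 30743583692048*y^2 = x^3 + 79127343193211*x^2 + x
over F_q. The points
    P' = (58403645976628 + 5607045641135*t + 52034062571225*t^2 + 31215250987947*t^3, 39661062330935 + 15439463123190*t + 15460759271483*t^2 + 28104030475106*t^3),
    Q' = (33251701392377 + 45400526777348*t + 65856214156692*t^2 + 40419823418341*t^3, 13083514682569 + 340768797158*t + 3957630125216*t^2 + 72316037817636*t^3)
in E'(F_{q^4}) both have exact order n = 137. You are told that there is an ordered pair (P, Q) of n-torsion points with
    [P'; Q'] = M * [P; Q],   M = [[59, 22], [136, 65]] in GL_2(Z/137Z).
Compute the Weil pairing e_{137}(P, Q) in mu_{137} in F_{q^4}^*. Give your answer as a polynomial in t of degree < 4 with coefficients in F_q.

12123238647018 + 29944736678580*t + 46363536391710*t^2 + 12850662227484*t^3

Under M = [[59,22],[136,65]] in GL_2(Z/137), e_{137}(P',Q') = e_{137}(P,Q)^(59*65-22*136 mod 137).
Hence e(P,Q) = e(P',Q')^{124} where 124 = 21^{-1} mod 137.
Montgomery->Weierstrass: x_W = 35900462997762*x+30013078987352, y_W=35900462997762*y on F_{80356827297013}; lands on y^2=x^3+22332606103377*x+39943147266386.
n = 137 = (10001001)_2 (8 bits, wt 3); accumulate f_{137,P'}(Q'+S)/f_{137,P'}(S) along the 7-step ladder.
e_{137}(P',Q') = 27222181982278 + 8972278997203*t + 71587263866974*t^2 + 40754034603946*t^3.
e_{137}(P,Q) = (27222181982278 + 8972278997203*t + 71587263866974*t^2 + 40754034603946*t^3)^{124} = 12123238647018 + 29944736678580*t + 46363536391710*t^2 + 12850662227484*t^3.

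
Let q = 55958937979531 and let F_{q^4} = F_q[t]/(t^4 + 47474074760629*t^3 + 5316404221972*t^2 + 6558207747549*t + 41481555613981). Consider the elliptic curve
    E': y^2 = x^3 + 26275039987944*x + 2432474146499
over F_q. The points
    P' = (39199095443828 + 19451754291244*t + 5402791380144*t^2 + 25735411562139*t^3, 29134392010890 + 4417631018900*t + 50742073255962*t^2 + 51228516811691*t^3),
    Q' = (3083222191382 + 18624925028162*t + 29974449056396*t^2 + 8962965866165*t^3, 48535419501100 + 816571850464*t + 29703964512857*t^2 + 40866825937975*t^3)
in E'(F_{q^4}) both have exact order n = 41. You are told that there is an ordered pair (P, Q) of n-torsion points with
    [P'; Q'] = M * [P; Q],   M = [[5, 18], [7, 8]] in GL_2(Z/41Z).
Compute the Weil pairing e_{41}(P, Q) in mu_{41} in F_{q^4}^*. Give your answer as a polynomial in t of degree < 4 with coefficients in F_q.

23864053378281 + 16896441551432*t + 34984655916678*t^2 + 41868132439811*t^3

e_{41}(aP+bQ,cP+dQ) = e_{41}(P,Q)^(ad-bc); with (a,b,c,d)=(5,18,7,8) this gives the det-41 law.
5*8 - 18*7 = -86; reduced mod 41: det = 37, inverse 10.
Double-and-add over 101001: 6-1 doublings, 3-1 additions; each step l_{T,T}/v_{2T} or l_{T,P'}/v at Q'+S for random S.
e_{41}(P',Q') = 20178405374915 + 39445817296086*t + 38557750636745*t^2 + 38976710132991*t^3.
(20178405374915 + 39445817296086*t + 38557750636745*t^2 + 38976710132991*t^3)^{10} mod (55958937979531,f) = 23864053378281 + 16896441551432*t + 34984655916678*t^2 + 41868132439811*t^3.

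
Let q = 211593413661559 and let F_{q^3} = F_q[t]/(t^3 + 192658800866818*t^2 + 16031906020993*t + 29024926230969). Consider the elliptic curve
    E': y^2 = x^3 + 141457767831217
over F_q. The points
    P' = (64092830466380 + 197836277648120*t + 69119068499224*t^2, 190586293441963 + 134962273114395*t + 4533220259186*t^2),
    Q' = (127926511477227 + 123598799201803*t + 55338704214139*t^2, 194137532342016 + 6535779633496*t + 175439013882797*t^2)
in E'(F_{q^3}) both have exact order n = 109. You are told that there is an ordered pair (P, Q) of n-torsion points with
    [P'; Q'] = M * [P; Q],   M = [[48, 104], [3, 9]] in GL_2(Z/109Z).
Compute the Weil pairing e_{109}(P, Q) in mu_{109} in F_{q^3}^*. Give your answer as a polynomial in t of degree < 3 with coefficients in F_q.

Under M = [[48,104],[3,9]] in GL_2(Z/109), e_{109}(P',Q') = e_{109}(P,Q)^(48*9-104*3 mod 109).
48*9 - 104*3 = 120; reduced mod 109: det = 11, inverse 10.
Run Miller on y^2=x^3+141457767831217 over F_{211593413661559}: ladder 1101101 (7 bits); e = f_P(D_Q)/f_Q(D_P).
e_{109}(P',Q') = 165797888739936 + 132598304732318*t + 77502912380054*t^2.
Finally e_{109}(P,Q) = 147264845578259 + 173521266727529*t + 71364369276242*t^2.

147264845578259 + 173521266727529*t + 71364369276242*t^2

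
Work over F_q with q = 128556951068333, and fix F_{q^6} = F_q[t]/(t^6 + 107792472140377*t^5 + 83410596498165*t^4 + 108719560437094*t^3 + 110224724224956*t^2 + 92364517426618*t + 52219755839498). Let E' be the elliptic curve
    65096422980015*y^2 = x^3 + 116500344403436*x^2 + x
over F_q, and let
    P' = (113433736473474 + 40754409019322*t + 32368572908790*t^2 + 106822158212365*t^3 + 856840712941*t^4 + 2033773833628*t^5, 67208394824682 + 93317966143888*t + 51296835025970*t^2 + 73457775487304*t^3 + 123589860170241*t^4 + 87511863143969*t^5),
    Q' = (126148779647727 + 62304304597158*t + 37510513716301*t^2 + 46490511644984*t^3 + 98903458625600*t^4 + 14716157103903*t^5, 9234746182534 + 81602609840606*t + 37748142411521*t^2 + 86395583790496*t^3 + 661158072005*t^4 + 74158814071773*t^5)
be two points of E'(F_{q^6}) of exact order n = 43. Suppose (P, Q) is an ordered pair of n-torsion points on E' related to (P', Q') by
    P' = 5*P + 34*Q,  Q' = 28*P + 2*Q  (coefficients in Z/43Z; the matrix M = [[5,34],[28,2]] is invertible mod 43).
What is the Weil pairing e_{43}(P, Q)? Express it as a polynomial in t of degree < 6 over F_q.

14747906681477 + 65021697647316*t + 9159942905109*t^2 + 104475197580375*t^3 + 101154674611204*t^4 + 100946725653239*t^5

Alternating bilinearity on E[43] (values in mu_{43} in F_{128556951068333^6}) gives e(P',Q') = e(P,Q)^det(M).
5*2 - 34*28 = -942; reduced mod 43: det = 4, inverse 11.
Montgomery->Weierstrass: x_W = 40315184379532*x+23351952186724, y_W=40315184379532*y on F_{128556951068333}; lands on y^2=x^3+107911576117513*x+52778671116612.
Double-and-add over 101011: 6-1 doublings, 4-1 additions; each step l_{T,T}/v_{2T} or l_{T,P'}/v at Q'+S for random S.
Miller gives e_{43}(P',Q') = 10366537106485 + 64178542982481*t + 19001287568580*t^2 + 60440930422317*t^3 + 63683881865396*t^4 + 39134645225129*t^5 in F_{128556951068333^6}.
e_{43}(P,Q) = (10366537106485 + 64178542982481*t + 19001287568580*t^2 + 60440930422317*t^3 + 63683881865396*t^4 + 39134645225129*t^5)^{11} = 14747906681477 + 65021697647316*t + 9159942905109*t^2 + 104475197580375*t^3 + 101154674611204*t^4 + 100946725653239*t^5.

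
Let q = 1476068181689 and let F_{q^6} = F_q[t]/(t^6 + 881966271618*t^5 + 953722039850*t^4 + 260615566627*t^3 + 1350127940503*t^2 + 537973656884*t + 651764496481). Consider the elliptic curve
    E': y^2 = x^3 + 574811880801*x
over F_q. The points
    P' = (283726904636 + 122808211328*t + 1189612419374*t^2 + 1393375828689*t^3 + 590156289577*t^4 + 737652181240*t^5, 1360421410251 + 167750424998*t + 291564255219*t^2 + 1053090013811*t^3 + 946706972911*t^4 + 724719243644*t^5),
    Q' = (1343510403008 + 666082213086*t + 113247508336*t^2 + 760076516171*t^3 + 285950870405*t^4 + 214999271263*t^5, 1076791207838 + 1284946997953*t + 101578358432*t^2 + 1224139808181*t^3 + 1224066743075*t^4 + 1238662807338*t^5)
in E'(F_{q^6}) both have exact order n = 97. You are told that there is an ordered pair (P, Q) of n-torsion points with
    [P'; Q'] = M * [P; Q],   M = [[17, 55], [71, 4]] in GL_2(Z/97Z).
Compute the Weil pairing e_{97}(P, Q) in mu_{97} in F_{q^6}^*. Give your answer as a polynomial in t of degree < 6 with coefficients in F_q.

652209562145 + 323584899712*t + 924297706825*t^2 + 110553846623*t^3 + 274605680366*t^4 + 176564622940*t^5

Alternating bilinearity on E[97] (values in mu_{97} in F_{1476068181689^6}) gives e(P',Q') = e(P,Q)^det(M).
Hence e(P,Q) = e(P',Q')^{88} where 88 = 43^{-1} mod 97.
7-bit Miller (1100001) on E'/F_{1476068181689} with a'=574811880801, b'=0: accumulate tangent/chord ratios at Q'+S and P'+S'.
e_{97}(P',Q') = 1276746806759 + 1456562030891*t + 759838656023*t^2 + 620372768550*t^3 + 702774488384*t^4 + 1061109689593*t^5.
Finally e_{97}(P,Q) = 652209562145 + 323584899712*t + 924297706825*t^2 + 110553846623*t^3 + 274605680366*t^4 + 176564622940*t^5.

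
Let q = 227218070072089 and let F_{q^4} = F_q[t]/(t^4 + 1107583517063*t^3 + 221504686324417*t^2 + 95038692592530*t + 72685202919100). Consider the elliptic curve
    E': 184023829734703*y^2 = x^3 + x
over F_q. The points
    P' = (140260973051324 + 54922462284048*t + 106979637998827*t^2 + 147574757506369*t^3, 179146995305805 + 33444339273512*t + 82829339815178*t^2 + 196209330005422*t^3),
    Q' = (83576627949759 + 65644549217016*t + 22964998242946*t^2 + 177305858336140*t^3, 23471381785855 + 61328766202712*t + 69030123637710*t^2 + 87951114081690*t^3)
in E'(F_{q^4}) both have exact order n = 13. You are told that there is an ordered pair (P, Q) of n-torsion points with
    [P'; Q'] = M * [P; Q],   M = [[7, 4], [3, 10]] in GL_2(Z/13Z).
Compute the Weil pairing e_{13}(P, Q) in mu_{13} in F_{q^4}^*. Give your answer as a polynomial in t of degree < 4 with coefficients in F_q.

93638055739478 + 128646495584654*t + 213933691402415*t^2 + 80805268815104*t^3

e_{13}(aP+bQ,cP+dQ) = e_{13}(P,Q)^(ad-bc); with (a,b,c,d)=(7,4,3,10) this gives the det-13 law.
So e_{13}(P,Q) = e_{13}(P',Q')^{11}, since 6*11 = 1 mod 13.
(x,y)|->(39076801499689x,39076801499689y) sends E' to y^2=x^3+224887086331791*x.
n = 13 = (1101)_2 (4 bits, wt 3); accumulate f_{13,P'}(Q'+S)/f_{13,P'}(S) along the 3-step ladder.
Miller gives e_{13}(P',Q') = 128372779817126 + 112997260371460*t + 156656645298714*t^2 + 140043079027634*t^3 in F_{227218070072089^4}.
e_{13}(P,Q) = (128372779817126 + 112997260371460*t + 156656645298714*t^2 + 140043079027634*t^3)^{11} = 93638055739478 + 128646495584654*t + 213933691402415*t^2 + 80805268815104*t^3.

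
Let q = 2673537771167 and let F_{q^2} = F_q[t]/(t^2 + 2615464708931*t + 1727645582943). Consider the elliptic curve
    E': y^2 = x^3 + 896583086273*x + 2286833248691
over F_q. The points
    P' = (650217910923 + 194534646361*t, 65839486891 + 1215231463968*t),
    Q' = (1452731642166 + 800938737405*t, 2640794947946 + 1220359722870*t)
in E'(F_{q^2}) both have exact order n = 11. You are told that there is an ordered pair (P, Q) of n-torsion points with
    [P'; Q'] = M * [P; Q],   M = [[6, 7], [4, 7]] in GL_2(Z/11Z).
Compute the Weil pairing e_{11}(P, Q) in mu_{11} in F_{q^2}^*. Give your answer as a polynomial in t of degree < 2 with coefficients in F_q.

1568494962788 + 1594356358916*t

The 11-Weil pairing on E[11] over F_{2673537771167} is alternating-bilinear: e_{11}(P',Q') = e_{11}(P,Q)^det(M).
det(M) mod 11 = 3; its inverse in (Z/11)^* is 4 (check: 3*4 mod 11 = 1).
Build f_{11,P'} and f_{11,Q'} via the 4-bit ladder of 11=1011_2; evaluate at shifted divisors; quotient in F_{2673537771167^2}.
Miller gives e_{11}(P',Q') = 2463802546974 + 2659105411940*t in F_{2673537771167^2}.
Thus e_{11}(P,Q) = 1568494962788 + 1594356358916*t.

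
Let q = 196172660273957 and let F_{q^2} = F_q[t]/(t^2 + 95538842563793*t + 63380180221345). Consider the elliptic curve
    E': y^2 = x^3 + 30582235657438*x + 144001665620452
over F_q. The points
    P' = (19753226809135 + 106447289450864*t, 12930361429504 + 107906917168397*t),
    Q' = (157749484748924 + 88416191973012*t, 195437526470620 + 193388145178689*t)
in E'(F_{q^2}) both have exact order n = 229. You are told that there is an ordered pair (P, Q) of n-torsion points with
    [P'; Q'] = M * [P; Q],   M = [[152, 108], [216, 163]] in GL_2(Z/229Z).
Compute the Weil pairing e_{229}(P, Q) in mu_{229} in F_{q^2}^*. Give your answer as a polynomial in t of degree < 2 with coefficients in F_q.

110654301406904 + 152870808895497*t

Under M = [[152,108],[216,163]] in GL_2(Z/229), e_{229}(P',Q') = e_{229}(P,Q)^(152*163-108*216 mod 229).
Inverting 74 mod 229: 65. Thus e_{229}(P,Q) = e(P',Q')^{65}.
Double-and-add over 11100101: 8-1 doublings, 5-1 additions; each step l_{T,T}/v_{2T} or l_{T,P'}/v at Q'+S for random S.
The quotient is 38131316388742 + 64437638548742*t.
(38131316388742 + 64437638548742*t)^{65} mod (196172660273957,f) = 110654301406904 + 152870808895497*t.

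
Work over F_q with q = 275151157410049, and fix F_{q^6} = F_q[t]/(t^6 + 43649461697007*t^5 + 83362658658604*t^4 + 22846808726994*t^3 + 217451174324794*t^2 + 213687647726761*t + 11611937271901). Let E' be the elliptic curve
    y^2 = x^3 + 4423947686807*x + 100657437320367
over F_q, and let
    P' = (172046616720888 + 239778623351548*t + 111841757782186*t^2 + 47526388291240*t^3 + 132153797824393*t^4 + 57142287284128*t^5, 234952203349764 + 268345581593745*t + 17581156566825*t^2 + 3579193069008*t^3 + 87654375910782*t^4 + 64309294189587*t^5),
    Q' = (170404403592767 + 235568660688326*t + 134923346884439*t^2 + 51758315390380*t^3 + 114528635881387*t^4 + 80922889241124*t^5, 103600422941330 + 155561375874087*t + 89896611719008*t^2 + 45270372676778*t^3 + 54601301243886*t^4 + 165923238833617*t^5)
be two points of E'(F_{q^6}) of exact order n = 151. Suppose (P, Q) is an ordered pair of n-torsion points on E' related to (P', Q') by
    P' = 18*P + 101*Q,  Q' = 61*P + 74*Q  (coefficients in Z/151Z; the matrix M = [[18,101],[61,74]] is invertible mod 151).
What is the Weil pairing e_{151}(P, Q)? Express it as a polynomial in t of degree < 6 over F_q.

11193104959995 + 46683057371568*t + 175253686518470*t^2 + 187553189550713*t^3 + 164959795761337*t^4 + 54020148418050*t^5

Since e_{151}(P,P)=e_{151}(Q,Q)=1 and e_{151}(Q,P)=e_{151}(P,Q)^{-1}, expanding e_{151}(18*P + 101*Q,61*P + 74*Q) leaves e(P,Q)^det(M).
Inverting 3 mod 151: 101. Thus e_{151}(P,Q) = e(P',Q')^{101}.
Build f_{151,P'} and f_{151,Q'} via the 8-bit ladder of 151=10010111_2; evaluate at shifted divisors; quotient in F_{275151157410049^6}.
Miller gives e_{151}(P',Q') = 239123081868995 + 258707303057923*t + 25327539861360*t^2 + 69714735220482*t^3 + 99576942760928*t^4 + 100656205967226*t^5 in F_{275151157410049^6}.
Hence e(P,Q) = 11193104959995 + 46683057371568*t + 175253686518470*t^2 + 187553189550713*t^3 + 164959795761337*t^4 + 54020148418050*t^5 in F_{275151157410049^6}^*.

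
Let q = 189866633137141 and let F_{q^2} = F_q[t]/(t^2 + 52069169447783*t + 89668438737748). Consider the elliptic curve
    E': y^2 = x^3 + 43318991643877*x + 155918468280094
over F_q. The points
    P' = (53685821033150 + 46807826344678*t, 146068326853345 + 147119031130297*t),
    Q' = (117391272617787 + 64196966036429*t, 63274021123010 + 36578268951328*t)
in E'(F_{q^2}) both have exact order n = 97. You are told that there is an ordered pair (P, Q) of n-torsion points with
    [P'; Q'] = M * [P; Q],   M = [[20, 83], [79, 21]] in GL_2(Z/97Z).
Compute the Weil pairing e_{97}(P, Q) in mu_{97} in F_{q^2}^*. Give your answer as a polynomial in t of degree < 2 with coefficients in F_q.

102080323988141 + 138478242014893*t

Since e_{97}(P,P)=e_{97}(Q,Q)=1 and e_{97}(Q,P)=e_{97}(P,Q)^{-1}, expanding e_{97}(20*P + 83*Q,79*P + 21*Q) leaves e(P,Q)^det(M).
So e_{97}(P,Q) = e_{97}(P',Q')^{41}, since 71*41 = 1 mod 97.
7-bit Miller (1100001) on E'/F_{189866633137141} with a'=43318991643877, b'=155918468280094: accumulate tangent/chord ratios at Q'+S and P'+S'.
Result: e(P',Q') = 89938378044471 + 48580189291037*t.
Raise to 41: e(P,Q) = 102080323988141 + 138478242014893*t in mu_{97}.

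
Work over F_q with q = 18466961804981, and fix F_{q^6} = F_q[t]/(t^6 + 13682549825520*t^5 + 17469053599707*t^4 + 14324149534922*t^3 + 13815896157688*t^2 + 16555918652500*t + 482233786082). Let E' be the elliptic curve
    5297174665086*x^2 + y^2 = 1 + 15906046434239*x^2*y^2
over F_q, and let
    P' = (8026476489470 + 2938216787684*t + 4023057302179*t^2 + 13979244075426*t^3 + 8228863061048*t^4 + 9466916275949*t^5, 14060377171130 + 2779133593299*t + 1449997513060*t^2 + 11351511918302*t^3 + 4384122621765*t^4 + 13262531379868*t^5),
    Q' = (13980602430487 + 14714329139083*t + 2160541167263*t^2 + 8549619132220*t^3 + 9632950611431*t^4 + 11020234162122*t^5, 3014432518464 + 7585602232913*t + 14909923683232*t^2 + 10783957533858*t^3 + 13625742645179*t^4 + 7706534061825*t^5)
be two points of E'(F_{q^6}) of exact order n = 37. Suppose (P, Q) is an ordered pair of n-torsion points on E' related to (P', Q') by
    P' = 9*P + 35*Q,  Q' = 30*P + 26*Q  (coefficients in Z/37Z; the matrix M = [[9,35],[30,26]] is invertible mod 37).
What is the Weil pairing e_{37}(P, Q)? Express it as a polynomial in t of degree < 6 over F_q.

Alternating bilinearity on E[37] (values in mu_{37} in F_{18466961804981^6}) gives e(P',Q') = e(P,Q)^det(M).
So e_{37}(P,Q) = e_{37}(P',Q')^{18}, since 35*18 = 1 mod 37.
Edwards->Montgomery: u=(1+y)/(1-y), v=u/x -> 7143491465217v^2=u^3+782550990222u^2+u; then x_W=1964522508957u+456043215724: y^2=x^3+4789980891351*x+6780479674041.
6-bit Miller (100101) on E'/F_{18466961804981} with a'=4789980891351, b'=6780479674041: accumulate tangent/chord ratios at Q'+S and P'+S'.
Miller gives e_{37}(P',Q') = 9383612837489 + 658614785636*t + 14917494792428*t^2 + 14169339271235*t^3 + 11624332172293*t^4 + 8794801547634*t^5 in F_{18466961804981^6}.
Raise to 18: e(P,Q) = 16051343608700 + 16774478109653*t + 3439557035842*t^2 + 8632560870835*t^3 + 11227791635168*t^4 + 8475581751811*t^5 in mu_{37}.

16051343608700 + 16774478109653*t + 3439557035842*t^2 + 8632560870835*t^3 + 11227791635168*t^4 + 8475581751811*t^5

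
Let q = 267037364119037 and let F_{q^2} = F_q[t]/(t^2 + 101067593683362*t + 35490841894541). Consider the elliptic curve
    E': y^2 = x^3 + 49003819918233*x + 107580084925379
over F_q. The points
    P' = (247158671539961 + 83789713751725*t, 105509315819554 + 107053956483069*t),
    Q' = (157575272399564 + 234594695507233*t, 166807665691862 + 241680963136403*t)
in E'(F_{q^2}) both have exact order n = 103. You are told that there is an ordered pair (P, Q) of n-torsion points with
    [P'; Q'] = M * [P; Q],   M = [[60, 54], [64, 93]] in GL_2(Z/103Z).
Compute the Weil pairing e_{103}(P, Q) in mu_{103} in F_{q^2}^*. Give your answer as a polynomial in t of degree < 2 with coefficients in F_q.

Alternating bilinearity on E[103] (values in mu_{103} in F_{267037364119037^2}) gives e(P',Q') = e(P,Q)^det(M).
So e_{103}(P,Q) = e_{103}(P',Q')^{66}, since 64*66 = 1 mod 103.
Double-and-add over 1100111: 7-1 doublings, 5-1 additions; each step l_{T,T}/v_{2T} or l_{T,P'}/v at Q'+S for random S.
f_P(D_Q)/f_Q(D_P) = 101182400550198 + 89457944219263*t.
Raise to 66: e(P,Q) = 222082660780787 + 54337172323025*t in mu_{103}.

222082660780787 + 54337172323025*t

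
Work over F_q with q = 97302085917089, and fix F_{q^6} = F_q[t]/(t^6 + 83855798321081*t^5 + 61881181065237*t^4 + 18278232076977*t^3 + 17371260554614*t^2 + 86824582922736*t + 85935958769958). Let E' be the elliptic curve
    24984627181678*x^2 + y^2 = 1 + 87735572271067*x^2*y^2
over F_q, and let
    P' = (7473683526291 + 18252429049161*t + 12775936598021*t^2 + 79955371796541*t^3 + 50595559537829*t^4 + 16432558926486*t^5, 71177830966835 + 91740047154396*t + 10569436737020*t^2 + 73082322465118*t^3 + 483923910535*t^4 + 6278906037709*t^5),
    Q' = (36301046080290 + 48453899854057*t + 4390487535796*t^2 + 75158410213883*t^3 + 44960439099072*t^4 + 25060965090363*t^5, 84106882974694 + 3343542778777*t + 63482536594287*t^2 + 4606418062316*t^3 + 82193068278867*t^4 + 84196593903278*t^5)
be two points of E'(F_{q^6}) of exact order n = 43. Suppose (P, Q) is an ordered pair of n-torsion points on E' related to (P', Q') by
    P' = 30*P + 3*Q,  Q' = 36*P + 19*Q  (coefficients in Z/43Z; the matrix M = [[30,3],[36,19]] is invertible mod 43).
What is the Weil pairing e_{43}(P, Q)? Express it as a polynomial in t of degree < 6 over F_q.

90478976545561 + 53173131275387*t + 31965800260681*t^2 + 3657650761479*t^3 + 54345628965792*t^4 + 65893833349790*t^5

e_{43}(aP+bQ,cP+dQ) = e_{43}(P,Q)^(ad-bc); with (a,b,c,d)=(30,3,36,19) this gives the det-43 law.
Inverting 32 mod 43: 39. Thus e_{43}(P,Q) = e(P',Q')^{39}.
Edwards a_E,d_E -> Montgomery A=76214123659987,B=40460282999937 -> Weierstrass 44427173599152,46671874926745 via alpha=2569685589276,beta=8637785206925.
Build f_{43,P'} and f_{43,Q'} via the 6-bit ladder of 43=101011_2; evaluate at shifted divisors; quotient in F_{97302085917089^6}.
e_{43}(P',Q') = 16380584219144 + 92595259838020*t + 3399425266864*t^2 + 67401389763187*t^3 + 42224014426678*t^4 + 20539594903733*t^5.
Hence e(P,Q) = 90478976545561 + 53173131275387*t + 31965800260681*t^2 + 3657650761479*t^3 + 54345628965792*t^4 + 65893833349790*t^5 in F_{97302085917089^6}^*.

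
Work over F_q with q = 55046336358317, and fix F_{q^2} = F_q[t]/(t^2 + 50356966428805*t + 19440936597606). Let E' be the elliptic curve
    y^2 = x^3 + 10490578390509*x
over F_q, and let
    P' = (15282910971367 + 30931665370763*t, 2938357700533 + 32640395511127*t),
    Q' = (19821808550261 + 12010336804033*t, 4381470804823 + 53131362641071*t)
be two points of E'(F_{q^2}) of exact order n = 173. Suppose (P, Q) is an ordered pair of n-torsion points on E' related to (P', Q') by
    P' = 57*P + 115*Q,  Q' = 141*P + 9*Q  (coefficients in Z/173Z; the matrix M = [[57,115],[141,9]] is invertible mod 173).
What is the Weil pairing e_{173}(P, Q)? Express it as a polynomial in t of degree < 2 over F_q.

e_{173} is bilinear + alternating on E[173], so e_{173}(57*P + 115*Q, 141*P + 9*Q) = e_{173}(P,Q)^(57*9-115*141).
Inverting 41 mod 173: 38. Thus e_{173}(P,Q) = e(P',Q')^{38}.
Miller loop for e_{173} over F_{55046336358317^2}: bits of 173 = 10101101; 7 double steps + 4 add steps, l/v at each.
Miller gives e_{173}(P',Q') = 67857572525 + 4994422307527*t in F_{55046336358317^2}.
Hence e(P,Q) = 29057594660111 + 42488801404153*t in F_{55046336358317^2}^*.

29057594660111 + 42488801404153*t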